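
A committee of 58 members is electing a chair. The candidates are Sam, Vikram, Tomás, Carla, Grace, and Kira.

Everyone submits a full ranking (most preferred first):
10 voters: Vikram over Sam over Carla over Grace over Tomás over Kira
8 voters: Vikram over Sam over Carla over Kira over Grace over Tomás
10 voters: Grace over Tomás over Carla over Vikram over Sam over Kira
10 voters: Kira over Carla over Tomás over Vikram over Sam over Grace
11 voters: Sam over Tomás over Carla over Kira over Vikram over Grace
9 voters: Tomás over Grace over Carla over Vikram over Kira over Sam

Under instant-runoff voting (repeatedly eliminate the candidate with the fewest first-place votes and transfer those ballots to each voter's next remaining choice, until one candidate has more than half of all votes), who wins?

Round 1: Sam 11, Vikram 18, Tomás 9, Carla 0, Grace 10, Kira 10. Carla eliminated.
Round 2: Sam 11, Vikram 18, Tomás 9, Grace 10, Kira 10. Tomás eliminated.
Round 3: Sam 11, Vikram 18, Grace 19, Kira 10. Kira eliminated.
Round 4: Sam 11, Vikram 28, Grace 19. Sam eliminated.
Round 5: Vikram 39, Grace 19. Vikram has a majority (≥30).

Vikram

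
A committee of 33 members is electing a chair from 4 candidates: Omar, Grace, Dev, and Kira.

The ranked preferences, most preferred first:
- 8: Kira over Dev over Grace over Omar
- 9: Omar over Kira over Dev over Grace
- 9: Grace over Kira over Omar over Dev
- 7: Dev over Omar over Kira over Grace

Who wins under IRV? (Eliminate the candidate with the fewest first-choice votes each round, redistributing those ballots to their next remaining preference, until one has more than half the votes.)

Round 1: Omar 9, Grace 9, Dev 7, Kira 8. Dev eliminated.
Round 2: Omar 16, Grace 9, Kira 8. Kira eliminated.
Round 3: Omar 16, Grace 17. Grace has a majority (≥17).

Grace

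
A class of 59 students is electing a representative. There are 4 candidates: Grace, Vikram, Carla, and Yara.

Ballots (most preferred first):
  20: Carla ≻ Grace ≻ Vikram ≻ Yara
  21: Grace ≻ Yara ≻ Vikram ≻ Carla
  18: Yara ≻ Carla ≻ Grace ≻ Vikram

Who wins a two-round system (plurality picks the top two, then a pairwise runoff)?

Round 1 first-place votes: Grace 21, Vikram 0, Carla 20, Yara 18. Grace and Carla advance.
Runoff: Grace is ranked above Carla on 21 ballots, Carla above Grace on 38.

Carla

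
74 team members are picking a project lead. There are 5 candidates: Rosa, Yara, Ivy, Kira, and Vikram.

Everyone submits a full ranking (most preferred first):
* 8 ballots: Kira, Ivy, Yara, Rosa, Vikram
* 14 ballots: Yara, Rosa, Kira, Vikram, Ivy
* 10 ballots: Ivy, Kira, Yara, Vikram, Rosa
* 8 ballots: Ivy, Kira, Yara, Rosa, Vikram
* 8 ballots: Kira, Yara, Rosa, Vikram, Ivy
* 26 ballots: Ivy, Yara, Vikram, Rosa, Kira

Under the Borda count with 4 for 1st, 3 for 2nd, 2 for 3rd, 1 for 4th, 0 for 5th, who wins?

Rosa: 8×1 + 14×3 + 10×0 + 8×1 + 8×2 + 26×1 = 100
Yara: 8×2 + 14×4 + 10×2 + 8×2 + 8×3 + 26×3 = 210
Ivy: 8×3 + 14×0 + 10×4 + 8×4 + 8×0 + 26×4 = 200
Kira: 8×4 + 14×2 + 10×3 + 8×3 + 8×4 + 26×0 = 146
Vikram: 8×0 + 14×1 + 10×1 + 8×0 + 8×1 + 26×2 = 84

Yara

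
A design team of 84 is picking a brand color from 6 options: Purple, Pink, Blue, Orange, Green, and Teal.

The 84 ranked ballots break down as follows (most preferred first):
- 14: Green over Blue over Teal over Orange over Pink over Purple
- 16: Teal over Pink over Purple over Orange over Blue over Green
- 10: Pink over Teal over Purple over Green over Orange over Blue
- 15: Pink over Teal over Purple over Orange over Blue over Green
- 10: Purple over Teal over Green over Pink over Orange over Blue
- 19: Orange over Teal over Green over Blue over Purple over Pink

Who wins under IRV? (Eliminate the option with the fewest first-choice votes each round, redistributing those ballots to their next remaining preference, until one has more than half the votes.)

Round 1: Purple 10, Pink 25, Blue 0, Orange 19, Green 14, Teal 16. Blue eliminated.
Round 2: Purple 10, Pink 25, Orange 19, Green 14, Teal 16. Purple eliminated.
Round 3: Pink 25, Orange 19, Green 14, Teal 26. Green eliminated.
Round 4: Pink 25, Orange 19, Teal 40. Orange eliminated.
Round 5: Pink 25, Teal 59. Teal has a majority (≥43).

Teal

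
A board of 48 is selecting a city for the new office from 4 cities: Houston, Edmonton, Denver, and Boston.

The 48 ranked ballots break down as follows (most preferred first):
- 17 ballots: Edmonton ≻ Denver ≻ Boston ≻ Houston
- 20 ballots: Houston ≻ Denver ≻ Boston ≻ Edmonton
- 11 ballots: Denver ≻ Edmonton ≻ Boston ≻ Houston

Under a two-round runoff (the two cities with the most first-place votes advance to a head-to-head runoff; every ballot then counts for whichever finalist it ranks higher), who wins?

Edmonton

Round 1 first-place votes: Houston 20, Edmonton 17, Denver 11, Boston 0. Houston and Edmonton advance.
Runoff: Houston is ranked above Edmonton on 20 ballots, Edmonton above Houston on 28.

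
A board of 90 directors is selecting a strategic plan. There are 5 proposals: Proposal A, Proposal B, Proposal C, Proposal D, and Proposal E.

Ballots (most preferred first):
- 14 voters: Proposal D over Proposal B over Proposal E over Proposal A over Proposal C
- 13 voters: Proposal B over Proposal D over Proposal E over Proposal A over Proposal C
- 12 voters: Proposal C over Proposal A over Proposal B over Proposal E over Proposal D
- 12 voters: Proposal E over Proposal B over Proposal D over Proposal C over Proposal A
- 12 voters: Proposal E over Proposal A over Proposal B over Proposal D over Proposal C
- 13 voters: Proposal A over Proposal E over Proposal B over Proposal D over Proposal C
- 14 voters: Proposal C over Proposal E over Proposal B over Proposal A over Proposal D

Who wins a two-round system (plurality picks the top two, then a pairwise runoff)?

Proposal E

Round 1 first-place votes: Proposal A 13, Proposal B 13, Proposal C 26, Proposal D 14, Proposal E 24. Proposal C and Proposal E advance.
Runoff: Proposal C is ranked above Proposal E on 26 ballots, Proposal E above Proposal C on 64.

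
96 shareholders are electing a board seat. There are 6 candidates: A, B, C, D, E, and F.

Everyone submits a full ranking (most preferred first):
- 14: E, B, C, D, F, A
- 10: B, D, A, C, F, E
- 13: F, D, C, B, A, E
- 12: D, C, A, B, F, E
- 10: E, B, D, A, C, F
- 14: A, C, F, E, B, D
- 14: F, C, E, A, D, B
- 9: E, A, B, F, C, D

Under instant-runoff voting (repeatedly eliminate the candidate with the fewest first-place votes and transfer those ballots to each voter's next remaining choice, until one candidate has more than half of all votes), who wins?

Round 1: A 14, B 10, C 0, D 12, E 33, F 27. C eliminated.
Round 2: A 14, B 10, D 12, E 33, F 27. B eliminated.
Round 3: A 14, D 22, E 33, F 27. A eliminated.
Round 4: D 22, E 33, F 41. D eliminated.
Round 5: E 33, F 63. F has a majority (≥49).

F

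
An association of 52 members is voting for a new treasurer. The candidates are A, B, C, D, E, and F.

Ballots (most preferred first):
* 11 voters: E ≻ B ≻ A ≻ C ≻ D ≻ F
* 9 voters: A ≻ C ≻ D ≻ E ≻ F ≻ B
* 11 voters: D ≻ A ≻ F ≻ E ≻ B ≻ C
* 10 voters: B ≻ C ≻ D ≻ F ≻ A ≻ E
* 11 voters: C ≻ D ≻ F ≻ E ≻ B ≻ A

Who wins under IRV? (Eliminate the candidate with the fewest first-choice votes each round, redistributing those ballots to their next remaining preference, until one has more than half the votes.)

C

Round 1: A 9, B 10, C 11, D 11, E 11, F 0. F eliminated.
Round 2: A 9, B 10, C 11, D 11, E 11. A eliminated.
Round 3: B 10, C 20, D 11, E 11. B eliminated.
Round 4: C 30, D 11, E 11. C has a majority (≥27).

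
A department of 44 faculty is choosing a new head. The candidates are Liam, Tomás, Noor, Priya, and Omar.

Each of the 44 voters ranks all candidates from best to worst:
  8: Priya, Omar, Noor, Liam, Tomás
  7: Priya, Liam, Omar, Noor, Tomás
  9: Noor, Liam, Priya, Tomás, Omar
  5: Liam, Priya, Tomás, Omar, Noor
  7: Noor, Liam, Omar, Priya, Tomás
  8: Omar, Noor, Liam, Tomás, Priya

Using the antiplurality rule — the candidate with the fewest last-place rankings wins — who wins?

Last-place votes: Liam 0, Tomás 22, Noor 5, Priya 8, Omar 9.

Liam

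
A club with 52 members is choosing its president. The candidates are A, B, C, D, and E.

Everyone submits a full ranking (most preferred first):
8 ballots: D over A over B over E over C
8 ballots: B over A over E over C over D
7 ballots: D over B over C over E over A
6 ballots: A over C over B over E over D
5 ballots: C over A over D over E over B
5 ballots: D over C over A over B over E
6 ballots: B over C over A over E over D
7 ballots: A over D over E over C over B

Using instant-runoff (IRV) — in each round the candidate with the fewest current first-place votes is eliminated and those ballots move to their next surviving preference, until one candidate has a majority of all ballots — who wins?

A

Round 1: A 13, B 14, C 5, D 20, E 0. E eliminated.
Round 2: A 13, B 14, C 5, D 20. C eliminated.
Round 3: A 18, B 14, D 20. B eliminated.
Round 4: A 32, D 20. A has a majority (≥27).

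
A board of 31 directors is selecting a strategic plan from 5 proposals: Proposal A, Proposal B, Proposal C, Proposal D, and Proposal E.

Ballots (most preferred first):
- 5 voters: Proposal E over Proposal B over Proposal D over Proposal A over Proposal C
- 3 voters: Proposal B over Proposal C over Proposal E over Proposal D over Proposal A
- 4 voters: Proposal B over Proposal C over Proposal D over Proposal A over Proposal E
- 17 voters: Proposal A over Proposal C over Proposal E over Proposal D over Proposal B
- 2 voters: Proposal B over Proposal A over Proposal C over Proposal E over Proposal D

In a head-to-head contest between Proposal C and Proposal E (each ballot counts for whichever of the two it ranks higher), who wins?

Proposal C

Proposal C is ranked above Proposal E on 26 ballots; Proposal E above Proposal C on 5.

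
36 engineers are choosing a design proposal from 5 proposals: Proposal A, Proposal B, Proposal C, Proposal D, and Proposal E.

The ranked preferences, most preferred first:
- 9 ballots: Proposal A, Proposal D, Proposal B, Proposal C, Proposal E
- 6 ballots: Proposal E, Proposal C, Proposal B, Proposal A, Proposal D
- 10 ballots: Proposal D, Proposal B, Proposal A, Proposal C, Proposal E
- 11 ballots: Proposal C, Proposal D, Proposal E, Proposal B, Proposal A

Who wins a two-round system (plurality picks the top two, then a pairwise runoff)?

Round 1 first-place votes: Proposal A 9, Proposal B 0, Proposal C 11, Proposal D 10, Proposal E 6. Proposal C and Proposal D advance.
Runoff: Proposal C is ranked above Proposal D on 17 ballots, Proposal D above Proposal C on 19.

Proposal D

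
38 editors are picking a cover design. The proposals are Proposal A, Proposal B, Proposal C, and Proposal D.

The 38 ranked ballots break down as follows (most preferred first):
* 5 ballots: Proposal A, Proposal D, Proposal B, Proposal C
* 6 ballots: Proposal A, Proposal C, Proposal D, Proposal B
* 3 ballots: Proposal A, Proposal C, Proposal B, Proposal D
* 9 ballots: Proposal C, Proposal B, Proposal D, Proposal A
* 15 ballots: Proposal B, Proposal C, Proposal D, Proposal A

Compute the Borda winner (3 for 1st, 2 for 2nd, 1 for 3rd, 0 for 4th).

Proposal A: 5×3 + 6×3 + 3×3 + 9×0 + 15×0 = 42
Proposal B: 5×1 + 6×0 + 3×1 + 9×2 + 15×3 = 71
Proposal C: 5×0 + 6×2 + 3×2 + 9×3 + 15×2 = 75
Proposal D: 5×2 + 6×1 + 3×0 + 9×1 + 15×1 = 40

Proposal C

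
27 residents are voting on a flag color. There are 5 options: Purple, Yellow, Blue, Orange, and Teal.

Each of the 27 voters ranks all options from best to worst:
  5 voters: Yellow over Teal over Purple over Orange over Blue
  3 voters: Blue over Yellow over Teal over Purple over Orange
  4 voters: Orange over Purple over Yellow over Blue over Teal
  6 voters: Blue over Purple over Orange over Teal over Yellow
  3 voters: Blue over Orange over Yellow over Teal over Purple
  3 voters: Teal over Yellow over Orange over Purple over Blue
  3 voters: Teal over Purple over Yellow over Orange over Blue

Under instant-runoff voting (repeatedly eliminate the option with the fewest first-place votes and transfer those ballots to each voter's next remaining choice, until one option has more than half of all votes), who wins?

Round 1: Purple 0, Yellow 5, Blue 12, Orange 4, Teal 6. Purple eliminated.
Round 2: Yellow 5, Blue 12, Orange 4, Teal 6. Orange eliminated.
Round 3: Yellow 9, Blue 12, Teal 6. Teal eliminated.
Round 4: Yellow 15, Blue 12. Yellow has a majority (≥14).

Yellow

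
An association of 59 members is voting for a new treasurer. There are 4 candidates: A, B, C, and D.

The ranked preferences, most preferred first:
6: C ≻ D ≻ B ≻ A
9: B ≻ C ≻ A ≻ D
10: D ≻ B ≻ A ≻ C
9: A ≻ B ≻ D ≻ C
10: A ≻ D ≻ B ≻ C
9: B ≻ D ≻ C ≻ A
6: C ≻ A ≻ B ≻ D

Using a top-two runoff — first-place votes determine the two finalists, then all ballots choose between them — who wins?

Round 1 first-place votes: A 19, B 18, C 12, D 10. A and B advance.
Runoff: A is ranked above B on 25 ballots, B above A on 34.

B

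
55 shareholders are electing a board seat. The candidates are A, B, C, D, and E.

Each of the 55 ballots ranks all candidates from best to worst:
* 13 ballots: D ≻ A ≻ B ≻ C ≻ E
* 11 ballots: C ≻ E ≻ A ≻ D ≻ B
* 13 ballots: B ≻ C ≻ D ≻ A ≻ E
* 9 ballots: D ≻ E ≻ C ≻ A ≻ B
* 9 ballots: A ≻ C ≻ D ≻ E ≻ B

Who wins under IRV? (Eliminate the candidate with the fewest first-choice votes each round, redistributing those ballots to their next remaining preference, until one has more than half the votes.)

C

Round 1: A 9, B 13, C 11, D 22, E 0. E eliminated.
Round 2: A 9, B 13, C 11, D 22. A eliminated.
Round 3: B 13, C 20, D 22. B eliminated.
Round 4: C 33, D 22. C has a majority (≥28).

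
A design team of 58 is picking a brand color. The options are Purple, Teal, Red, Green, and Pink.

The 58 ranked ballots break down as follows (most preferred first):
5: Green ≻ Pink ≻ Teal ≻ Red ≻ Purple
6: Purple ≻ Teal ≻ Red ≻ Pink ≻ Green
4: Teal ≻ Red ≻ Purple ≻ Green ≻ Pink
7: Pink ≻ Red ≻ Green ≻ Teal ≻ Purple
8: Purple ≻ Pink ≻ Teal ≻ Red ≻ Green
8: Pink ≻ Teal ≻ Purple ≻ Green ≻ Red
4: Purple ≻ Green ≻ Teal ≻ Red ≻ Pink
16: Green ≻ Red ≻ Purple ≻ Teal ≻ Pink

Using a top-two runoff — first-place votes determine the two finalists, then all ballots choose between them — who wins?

Round 1 first-place votes: Purple 18, Teal 4, Red 0, Green 21, Pink 15. Green and Purple advance.
Runoff: Green is ranked above Purple on 28 ballots, Purple above Green on 30.

Purple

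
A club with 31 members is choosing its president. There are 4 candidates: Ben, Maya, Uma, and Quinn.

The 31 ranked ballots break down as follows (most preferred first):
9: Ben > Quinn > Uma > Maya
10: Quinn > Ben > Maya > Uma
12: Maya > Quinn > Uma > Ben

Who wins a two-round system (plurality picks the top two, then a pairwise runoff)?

Quinn

Round 1 first-place votes: Ben 9, Maya 12, Uma 0, Quinn 10. Maya and Quinn advance.
Runoff: Maya is ranked above Quinn on 12 ballots, Quinn above Maya on 19.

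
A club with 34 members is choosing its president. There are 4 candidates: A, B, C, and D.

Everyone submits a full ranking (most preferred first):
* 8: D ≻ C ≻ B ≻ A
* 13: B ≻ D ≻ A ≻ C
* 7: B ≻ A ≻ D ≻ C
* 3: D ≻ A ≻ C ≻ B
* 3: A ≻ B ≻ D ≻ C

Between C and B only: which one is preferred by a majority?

C is ranked above B on 11 ballots; B above C on 23.

B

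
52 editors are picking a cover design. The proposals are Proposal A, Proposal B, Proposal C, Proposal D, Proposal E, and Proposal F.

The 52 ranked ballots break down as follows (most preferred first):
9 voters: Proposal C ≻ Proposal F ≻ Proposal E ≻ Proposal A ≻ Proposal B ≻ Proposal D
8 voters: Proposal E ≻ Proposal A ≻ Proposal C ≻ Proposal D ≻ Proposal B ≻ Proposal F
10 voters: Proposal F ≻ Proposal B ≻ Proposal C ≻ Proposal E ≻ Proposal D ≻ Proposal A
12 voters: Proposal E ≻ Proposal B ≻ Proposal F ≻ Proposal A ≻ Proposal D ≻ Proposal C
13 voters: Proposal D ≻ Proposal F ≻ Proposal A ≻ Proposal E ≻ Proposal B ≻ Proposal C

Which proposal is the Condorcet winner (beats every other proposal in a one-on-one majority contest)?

Proposal F vs Proposal A: 44–8
Proposal F vs Proposal B: 32–20
Proposal F vs Proposal C: 35–17
Proposal F vs Proposal D: 31–21
Proposal F vs Proposal E: 32–20
Proposal F beats every other proposal.

Proposal F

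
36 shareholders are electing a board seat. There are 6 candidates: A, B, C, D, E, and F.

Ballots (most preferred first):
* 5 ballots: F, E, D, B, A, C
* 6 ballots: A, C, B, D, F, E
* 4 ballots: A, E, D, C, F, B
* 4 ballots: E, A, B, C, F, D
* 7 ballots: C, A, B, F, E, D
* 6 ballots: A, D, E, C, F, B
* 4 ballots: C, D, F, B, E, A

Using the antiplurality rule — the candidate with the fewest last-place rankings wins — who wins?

Last-place votes: A 4, B 10, C 5, D 11, E 6, F 0.

F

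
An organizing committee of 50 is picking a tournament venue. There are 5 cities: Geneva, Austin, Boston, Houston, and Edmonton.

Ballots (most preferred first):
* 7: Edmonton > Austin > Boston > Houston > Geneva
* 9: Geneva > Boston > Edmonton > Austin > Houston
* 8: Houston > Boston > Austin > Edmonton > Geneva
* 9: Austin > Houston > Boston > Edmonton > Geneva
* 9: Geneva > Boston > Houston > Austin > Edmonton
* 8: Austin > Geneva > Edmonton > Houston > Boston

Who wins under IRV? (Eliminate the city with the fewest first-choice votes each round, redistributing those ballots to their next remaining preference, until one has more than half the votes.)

Round 1: Geneva 18, Austin 17, Boston 0, Houston 8, Edmonton 7. Boston eliminated.
Round 2: Geneva 18, Austin 17, Houston 8, Edmonton 7. Edmonton eliminated.
Round 3: Geneva 18, Austin 24, Houston 8. Houston eliminated.
Round 4: Geneva 18, Austin 32. Austin has a majority (≥26).

Austin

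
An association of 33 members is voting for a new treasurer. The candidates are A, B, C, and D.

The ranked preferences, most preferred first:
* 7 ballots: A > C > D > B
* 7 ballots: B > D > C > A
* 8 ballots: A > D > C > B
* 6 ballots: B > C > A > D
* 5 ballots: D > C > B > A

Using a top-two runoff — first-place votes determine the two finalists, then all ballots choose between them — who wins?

Round 1 first-place votes: A 15, B 13, C 0, D 5. A and B advance.
Runoff: A is ranked above B on 15 ballots, B above A on 18.

B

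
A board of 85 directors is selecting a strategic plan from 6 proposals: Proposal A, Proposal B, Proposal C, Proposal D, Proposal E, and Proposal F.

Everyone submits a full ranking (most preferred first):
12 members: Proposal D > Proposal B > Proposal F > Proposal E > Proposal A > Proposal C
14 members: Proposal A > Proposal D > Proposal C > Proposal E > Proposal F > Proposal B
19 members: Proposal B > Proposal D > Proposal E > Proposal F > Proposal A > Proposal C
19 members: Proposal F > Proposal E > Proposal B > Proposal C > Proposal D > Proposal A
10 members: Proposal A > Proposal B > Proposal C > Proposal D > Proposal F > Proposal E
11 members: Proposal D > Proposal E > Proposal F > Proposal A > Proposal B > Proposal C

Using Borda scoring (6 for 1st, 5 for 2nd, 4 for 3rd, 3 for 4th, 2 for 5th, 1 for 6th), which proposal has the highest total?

Proposal D

Proposal A: 12×2 + 14×6 + 19×2 + 19×1 + 10×6 + 11×3 = 258
Proposal B: 12×5 + 14×1 + 19×6 + 19×4 + 10×5 + 11×2 = 336
Proposal C: 12×1 + 14×4 + 19×1 + 19×3 + 10×4 + 11×1 = 195
Proposal D: 12×6 + 14×5 + 19×5 + 19×2 + 10×3 + 11×6 = 371
Proposal E: 12×3 + 14×3 + 19×4 + 19×5 + 10×1 + 11×5 = 314
Proposal F: 12×4 + 14×2 + 19×3 + 19×6 + 10×2 + 11×4 = 311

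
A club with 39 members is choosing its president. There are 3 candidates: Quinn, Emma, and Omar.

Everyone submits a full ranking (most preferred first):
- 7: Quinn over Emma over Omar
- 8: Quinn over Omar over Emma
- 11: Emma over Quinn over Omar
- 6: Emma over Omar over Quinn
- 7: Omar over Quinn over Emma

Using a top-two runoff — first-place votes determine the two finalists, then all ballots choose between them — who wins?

Round 1 first-place votes: Quinn 15, Emma 17, Omar 7. Emma and Quinn advance.
Runoff: Emma is ranked above Quinn on 17 ballots, Quinn above Emma on 22.

Quinn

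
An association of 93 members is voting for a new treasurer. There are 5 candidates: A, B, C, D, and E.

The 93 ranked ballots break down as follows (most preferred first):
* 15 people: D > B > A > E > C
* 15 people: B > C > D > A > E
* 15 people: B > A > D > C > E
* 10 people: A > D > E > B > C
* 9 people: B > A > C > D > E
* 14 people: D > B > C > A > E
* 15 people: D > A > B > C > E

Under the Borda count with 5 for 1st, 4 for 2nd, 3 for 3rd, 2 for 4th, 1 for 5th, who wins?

A: 15×3 + 15×2 + 15×4 + 10×5 + 9×4 + 14×2 + 15×4 = 309
B: 15×4 + 15×5 + 15×5 + 10×2 + 9×5 + 14×4 + 15×3 = 376
C: 15×1 + 15×4 + 15×2 + 10×1 + 9×3 + 14×3 + 15×2 = 214
D: 15×5 + 15×3 + 15×3 + 10×4 + 9×2 + 14×5 + 15×5 = 368
E: 15×2 + 15×1 + 15×1 + 10×3 + 9×1 + 14×1 + 15×1 = 128

B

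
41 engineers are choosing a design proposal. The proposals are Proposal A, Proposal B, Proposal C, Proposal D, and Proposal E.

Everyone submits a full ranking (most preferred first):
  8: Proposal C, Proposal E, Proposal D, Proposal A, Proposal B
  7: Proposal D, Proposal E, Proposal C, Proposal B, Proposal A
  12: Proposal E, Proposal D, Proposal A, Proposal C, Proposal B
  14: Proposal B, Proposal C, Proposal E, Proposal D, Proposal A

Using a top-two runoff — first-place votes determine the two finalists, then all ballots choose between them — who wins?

Round 1 first-place votes: Proposal A 0, Proposal B 14, Proposal C 8, Proposal D 7, Proposal E 12. Proposal B and Proposal E advance.
Runoff: Proposal B is ranked above Proposal E on 14 ballots, Proposal E above Proposal B on 27.

Proposal E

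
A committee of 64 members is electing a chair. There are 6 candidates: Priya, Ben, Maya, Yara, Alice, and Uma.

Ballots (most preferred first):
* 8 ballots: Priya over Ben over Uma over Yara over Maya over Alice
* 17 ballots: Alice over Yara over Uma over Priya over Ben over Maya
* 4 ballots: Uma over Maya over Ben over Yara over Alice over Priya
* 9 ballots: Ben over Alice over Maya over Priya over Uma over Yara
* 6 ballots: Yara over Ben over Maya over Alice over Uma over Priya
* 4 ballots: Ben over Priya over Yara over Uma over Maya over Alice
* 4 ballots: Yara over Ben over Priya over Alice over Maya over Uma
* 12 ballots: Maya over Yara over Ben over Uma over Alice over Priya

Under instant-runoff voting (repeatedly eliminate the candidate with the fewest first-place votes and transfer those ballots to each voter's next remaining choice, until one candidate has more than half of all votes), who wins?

Round 1: Priya 8, Ben 13, Maya 12, Yara 10, Alice 17, Uma 4. Uma eliminated.
Round 2: Priya 8, Ben 13, Maya 16, Yara 10, Alice 17. Priya eliminated.
Round 3: Ben 21, Maya 16, Yara 10, Alice 17. Yara eliminated.
Round 4: Ben 31, Maya 16, Alice 17. Maya eliminated.
Round 5: Ben 47, Alice 17. Ben has a majority (≥33).

Ben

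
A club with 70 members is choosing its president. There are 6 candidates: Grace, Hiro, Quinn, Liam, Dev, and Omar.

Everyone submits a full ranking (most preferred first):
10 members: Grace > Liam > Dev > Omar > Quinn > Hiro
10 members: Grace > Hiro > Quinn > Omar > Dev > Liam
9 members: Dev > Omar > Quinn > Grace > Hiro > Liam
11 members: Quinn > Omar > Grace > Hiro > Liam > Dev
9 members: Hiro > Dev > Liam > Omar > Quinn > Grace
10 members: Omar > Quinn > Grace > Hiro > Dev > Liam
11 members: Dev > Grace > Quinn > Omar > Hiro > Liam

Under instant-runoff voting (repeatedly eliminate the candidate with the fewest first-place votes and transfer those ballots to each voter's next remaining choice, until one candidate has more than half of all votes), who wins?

Round 1: Grace 20, Hiro 9, Quinn 11, Liam 0, Dev 20, Omar 10. Liam eliminated.
Round 2: Grace 20, Hiro 9, Quinn 11, Dev 20, Omar 10. Hiro eliminated.
Round 3: Grace 20, Quinn 11, Dev 29, Omar 10. Omar eliminated.
Round 4: Grace 20, Quinn 21, Dev 29. Grace eliminated.
Round 5: Quinn 31, Dev 39. Dev has a majority (≥36).

Dev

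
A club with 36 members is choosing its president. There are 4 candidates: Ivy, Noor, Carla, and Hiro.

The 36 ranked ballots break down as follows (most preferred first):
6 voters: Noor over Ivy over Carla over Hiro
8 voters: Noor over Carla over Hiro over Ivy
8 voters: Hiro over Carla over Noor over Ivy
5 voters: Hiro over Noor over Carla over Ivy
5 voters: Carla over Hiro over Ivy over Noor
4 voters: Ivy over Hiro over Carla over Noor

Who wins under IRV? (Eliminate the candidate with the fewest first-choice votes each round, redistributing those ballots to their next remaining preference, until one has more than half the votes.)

Round 1: Ivy 4, Noor 14, Carla 5, Hiro 13. Ivy eliminated.
Round 2: Noor 14, Carla 5, Hiro 17. Carla eliminated.
Round 3: Noor 14, Hiro 22. Hiro has a majority (≥19).

Hiro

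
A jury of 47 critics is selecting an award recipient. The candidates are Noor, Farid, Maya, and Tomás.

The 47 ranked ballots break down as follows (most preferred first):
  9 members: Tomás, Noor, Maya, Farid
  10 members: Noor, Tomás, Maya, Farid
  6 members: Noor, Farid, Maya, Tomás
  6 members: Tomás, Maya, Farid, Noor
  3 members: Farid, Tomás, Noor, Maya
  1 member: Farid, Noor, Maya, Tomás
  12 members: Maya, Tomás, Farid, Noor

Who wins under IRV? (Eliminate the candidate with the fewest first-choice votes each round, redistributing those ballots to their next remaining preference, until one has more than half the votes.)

Round 1: Noor 16, Farid 4, Maya 12, Tomás 15. Farid eliminated.
Round 2: Noor 17, Maya 12, Tomás 18. Maya eliminated.
Round 3: Noor 17, Tomás 30. Tomás has a majority (≥24).

Tomás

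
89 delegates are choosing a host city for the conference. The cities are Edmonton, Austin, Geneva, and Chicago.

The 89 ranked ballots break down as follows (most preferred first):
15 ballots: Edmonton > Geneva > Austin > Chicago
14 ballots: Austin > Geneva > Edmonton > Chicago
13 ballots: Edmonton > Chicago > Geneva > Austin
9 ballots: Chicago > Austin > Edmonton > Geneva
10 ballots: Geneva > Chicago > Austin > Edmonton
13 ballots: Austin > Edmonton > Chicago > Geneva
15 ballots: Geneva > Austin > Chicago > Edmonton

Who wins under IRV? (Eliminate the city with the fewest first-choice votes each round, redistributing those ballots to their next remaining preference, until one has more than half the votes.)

Austin

Round 1: Edmonton 28, Austin 27, Geneva 25, Chicago 9. Chicago eliminated.
Round 2: Edmonton 28, Austin 36, Geneva 25. Geneva eliminated.
Round 3: Edmonton 28, Austin 61. Austin has a majority (≥45).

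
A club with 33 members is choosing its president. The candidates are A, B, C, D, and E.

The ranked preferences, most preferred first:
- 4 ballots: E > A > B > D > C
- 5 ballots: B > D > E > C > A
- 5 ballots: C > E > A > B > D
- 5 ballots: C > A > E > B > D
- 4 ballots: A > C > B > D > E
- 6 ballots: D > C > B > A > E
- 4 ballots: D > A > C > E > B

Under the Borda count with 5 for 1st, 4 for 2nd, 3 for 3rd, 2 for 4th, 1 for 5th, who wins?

A: 4×4 + 5×1 + 5×3 + 5×4 + 4×5 + 6×2 + 4×4 = 104
B: 4×3 + 5×5 + 5×2 + 5×2 + 4×3 + 6×3 + 4×1 = 91
C: 4×1 + 5×2 + 5×5 + 5×5 + 4×4 + 6×4 + 4×3 = 116
D: 4×2 + 5×4 + 5×1 + 5×1 + 4×2 + 6×5 + 4×5 = 96
E: 4×5 + 5×3 + 5×4 + 5×3 + 4×1 + 6×1 + 4×2 = 88

C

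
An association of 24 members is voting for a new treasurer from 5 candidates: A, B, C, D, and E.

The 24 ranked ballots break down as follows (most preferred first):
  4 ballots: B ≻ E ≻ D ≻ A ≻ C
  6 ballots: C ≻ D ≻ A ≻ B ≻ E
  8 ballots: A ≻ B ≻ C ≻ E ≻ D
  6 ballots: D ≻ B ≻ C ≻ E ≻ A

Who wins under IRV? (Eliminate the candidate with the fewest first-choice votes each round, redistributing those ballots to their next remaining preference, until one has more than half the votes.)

D

Round 1: A 8, B 4, C 6, D 6, E 0. E eliminated.
Round 2: A 8, B 4, C 6, D 6. B eliminated.
Round 3: A 8, C 6, D 10. C eliminated.
Round 4: A 8, D 16. D has a majority (≥13).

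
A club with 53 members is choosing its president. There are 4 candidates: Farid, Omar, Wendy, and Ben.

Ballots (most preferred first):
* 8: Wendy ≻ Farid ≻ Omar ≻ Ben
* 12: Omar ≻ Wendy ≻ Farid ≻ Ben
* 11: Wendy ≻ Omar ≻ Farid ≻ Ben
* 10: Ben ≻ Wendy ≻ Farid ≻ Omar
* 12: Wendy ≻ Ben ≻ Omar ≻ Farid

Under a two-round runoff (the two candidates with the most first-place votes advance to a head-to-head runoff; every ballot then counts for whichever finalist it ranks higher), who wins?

Wendy

Round 1 first-place votes: Farid 0, Omar 12, Wendy 31, Ben 10. Wendy and Omar advance.
Runoff: Wendy is ranked above Omar on 41 ballots, Omar above Wendy on 12.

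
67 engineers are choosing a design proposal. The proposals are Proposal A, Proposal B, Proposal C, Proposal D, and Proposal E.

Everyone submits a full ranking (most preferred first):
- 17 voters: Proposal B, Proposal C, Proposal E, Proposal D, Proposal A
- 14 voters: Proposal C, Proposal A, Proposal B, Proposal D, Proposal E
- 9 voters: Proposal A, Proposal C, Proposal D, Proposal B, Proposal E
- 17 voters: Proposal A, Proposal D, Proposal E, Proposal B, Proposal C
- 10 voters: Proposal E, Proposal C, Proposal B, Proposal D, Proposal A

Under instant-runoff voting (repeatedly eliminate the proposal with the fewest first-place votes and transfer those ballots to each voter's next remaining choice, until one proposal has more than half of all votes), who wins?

Round 1: Proposal A 26, Proposal B 17, Proposal C 14, Proposal D 0, Proposal E 10. Proposal D eliminated.
Round 2: Proposal A 26, Proposal B 17, Proposal C 14, Proposal E 10. Proposal E eliminated.
Round 3: Proposal A 26, Proposal B 17, Proposal C 24. Proposal B eliminated.
Round 4: Proposal A 26, Proposal C 41. Proposal C has a majority (≥34).

Proposal C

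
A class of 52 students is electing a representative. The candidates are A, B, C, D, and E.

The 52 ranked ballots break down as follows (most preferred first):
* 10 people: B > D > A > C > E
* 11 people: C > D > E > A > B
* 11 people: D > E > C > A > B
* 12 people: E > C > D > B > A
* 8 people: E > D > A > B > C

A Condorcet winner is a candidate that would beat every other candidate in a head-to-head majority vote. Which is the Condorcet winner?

D vs A: 52–0
D vs B: 42–10
D vs C: 29–23
D vs E: 32–20
D beats every other candidate.

D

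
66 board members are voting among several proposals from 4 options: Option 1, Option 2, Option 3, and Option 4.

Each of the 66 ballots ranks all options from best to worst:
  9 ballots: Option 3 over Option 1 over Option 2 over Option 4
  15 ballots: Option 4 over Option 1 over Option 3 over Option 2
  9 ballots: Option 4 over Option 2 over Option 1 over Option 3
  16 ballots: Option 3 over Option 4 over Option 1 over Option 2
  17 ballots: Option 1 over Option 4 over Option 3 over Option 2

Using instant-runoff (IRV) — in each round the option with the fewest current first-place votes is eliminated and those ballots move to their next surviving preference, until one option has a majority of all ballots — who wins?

Round 1: Option 1 17, Option 2 0, Option 3 25, Option 4 24. Option 2 eliminated.
Round 2: Option 1 17, Option 3 25, Option 4 24. Option 1 eliminated.
Round 3: Option 3 25, Option 4 41. Option 4 has a majority (≥34).

Option 4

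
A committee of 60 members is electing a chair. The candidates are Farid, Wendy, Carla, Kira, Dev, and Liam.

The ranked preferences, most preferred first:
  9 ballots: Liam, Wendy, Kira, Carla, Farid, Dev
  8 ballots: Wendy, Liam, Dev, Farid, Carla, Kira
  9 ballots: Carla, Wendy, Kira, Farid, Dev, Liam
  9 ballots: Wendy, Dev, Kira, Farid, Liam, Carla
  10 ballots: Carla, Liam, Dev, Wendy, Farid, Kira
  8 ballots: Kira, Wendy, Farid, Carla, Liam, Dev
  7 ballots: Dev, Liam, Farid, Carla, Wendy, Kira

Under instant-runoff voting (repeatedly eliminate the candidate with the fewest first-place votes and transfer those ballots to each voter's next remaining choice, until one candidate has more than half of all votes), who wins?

Wendy

Round 1: Farid 0, Wendy 17, Carla 19, Kira 8, Dev 7, Liam 9. Farid eliminated.
Round 2: Wendy 17, Carla 19, Kira 8, Dev 7, Liam 9. Dev eliminated.
Round 3: Wendy 17, Carla 19, Kira 8, Liam 16. Kira eliminated.
Round 4: Wendy 25, Carla 19, Liam 16. Liam eliminated.
Round 5: Wendy 34, Carla 26. Wendy has a majority (≥31).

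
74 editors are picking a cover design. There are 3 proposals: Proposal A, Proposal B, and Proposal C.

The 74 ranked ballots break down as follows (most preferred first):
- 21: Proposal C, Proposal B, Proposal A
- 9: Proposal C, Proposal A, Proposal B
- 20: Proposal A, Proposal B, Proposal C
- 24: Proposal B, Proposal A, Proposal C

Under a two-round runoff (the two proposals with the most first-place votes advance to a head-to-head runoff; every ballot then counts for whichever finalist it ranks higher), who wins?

Round 1 first-place votes: Proposal A 20, Proposal B 24, Proposal C 30. Proposal C and Proposal B advance.
Runoff: Proposal C is ranked above Proposal B on 30 ballots, Proposal B above Proposal C on 44.

Proposal B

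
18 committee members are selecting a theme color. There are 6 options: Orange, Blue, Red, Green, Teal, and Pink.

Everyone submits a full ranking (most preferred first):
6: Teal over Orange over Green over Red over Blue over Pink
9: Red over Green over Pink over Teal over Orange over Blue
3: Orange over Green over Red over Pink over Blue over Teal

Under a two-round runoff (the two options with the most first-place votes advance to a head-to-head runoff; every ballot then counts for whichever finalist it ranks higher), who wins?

Red

Round 1 first-place votes: Orange 3, Blue 0, Red 9, Green 0, Teal 6, Pink 0. Red and Teal advance.
Runoff: Red is ranked above Teal on 12 ballots, Teal above Red on 6.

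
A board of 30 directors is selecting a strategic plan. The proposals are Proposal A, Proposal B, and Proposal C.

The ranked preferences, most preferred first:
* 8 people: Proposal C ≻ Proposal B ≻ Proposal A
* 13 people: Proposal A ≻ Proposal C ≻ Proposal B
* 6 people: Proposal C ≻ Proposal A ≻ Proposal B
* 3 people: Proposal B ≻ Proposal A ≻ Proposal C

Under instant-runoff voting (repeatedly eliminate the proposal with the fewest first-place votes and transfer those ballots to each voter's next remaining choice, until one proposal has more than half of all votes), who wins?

Round 1: Proposal A 13, Proposal B 3, Proposal C 14. Proposal B eliminated.
Round 2: Proposal A 16, Proposal C 14. Proposal A has a majority (≥16).

Proposal A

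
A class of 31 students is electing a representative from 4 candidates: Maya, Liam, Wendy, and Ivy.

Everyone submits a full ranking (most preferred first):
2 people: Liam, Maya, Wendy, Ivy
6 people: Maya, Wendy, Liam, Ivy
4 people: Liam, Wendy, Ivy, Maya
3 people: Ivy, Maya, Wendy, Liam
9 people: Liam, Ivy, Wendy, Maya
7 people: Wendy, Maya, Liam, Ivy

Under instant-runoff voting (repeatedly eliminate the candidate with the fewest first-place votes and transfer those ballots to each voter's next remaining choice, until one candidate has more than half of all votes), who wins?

Round 1: Maya 6, Liam 15, Wendy 7, Ivy 3. Ivy eliminated.
Round 2: Maya 9, Liam 15, Wendy 7. Wendy eliminated.
Round 3: Maya 16, Liam 15. Maya has a majority (≥16).

Maya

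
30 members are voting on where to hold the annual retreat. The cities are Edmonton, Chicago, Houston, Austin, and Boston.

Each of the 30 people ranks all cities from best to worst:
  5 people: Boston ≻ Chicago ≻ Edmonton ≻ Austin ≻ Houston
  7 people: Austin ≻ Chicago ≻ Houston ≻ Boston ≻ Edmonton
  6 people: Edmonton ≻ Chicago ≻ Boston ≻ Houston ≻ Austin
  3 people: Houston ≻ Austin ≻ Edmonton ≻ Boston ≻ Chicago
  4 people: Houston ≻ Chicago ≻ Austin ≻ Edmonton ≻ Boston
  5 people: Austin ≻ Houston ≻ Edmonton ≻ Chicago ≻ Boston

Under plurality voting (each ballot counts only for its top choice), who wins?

First-place votes: Edmonton 6, Chicago 0, Houston 7, Austin 12, Boston 5.

Austin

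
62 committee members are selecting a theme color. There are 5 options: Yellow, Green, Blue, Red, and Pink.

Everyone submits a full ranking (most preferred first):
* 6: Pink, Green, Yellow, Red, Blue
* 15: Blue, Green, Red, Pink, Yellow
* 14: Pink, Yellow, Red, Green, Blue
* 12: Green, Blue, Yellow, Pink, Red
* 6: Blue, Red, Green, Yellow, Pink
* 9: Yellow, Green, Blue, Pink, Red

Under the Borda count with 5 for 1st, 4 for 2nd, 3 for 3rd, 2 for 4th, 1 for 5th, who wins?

Green

Yellow: 6×3 + 15×1 + 14×4 + 12×3 + 6×2 + 9×5 = 182
Green: 6×4 + 15×4 + 14×2 + 12×5 + 6×3 + 9×4 = 226
Blue: 6×1 + 15×5 + 14×1 + 12×4 + 6×5 + 9×3 = 200
Red: 6×2 + 15×3 + 14×3 + 12×1 + 6×4 + 9×1 = 144
Pink: 6×5 + 15×2 + 14×5 + 12×2 + 6×1 + 9×2 = 178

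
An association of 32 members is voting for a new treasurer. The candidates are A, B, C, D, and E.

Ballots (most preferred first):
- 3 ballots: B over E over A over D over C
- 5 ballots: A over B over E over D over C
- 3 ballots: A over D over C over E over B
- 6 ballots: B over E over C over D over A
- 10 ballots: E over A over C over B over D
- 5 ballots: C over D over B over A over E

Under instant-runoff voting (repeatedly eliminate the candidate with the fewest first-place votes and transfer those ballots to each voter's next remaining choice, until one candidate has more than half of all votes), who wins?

Round 1: A 8, B 9, C 5, D 0, E 10. D eliminated.
Round 2: A 8, B 9, C 5, E 10. C eliminated.
Round 3: A 8, B 14, E 10. A eliminated.
Round 4: B 19, E 13. B has a majority (≥17).

B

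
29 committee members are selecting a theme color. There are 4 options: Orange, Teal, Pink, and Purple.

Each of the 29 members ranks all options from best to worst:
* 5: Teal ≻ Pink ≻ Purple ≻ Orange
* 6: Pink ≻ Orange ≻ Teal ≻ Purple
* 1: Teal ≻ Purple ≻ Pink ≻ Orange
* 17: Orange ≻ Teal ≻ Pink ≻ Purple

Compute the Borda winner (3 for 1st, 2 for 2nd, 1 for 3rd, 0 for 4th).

Orange: 5×0 + 6×2 + 1×0 + 17×3 = 63
Teal: 5×3 + 6×1 + 1×3 + 17×2 = 58
Pink: 5×2 + 6×3 + 1×1 + 17×1 = 46
Purple: 5×1 + 6×0 + 1×2 + 17×0 = 7

Orange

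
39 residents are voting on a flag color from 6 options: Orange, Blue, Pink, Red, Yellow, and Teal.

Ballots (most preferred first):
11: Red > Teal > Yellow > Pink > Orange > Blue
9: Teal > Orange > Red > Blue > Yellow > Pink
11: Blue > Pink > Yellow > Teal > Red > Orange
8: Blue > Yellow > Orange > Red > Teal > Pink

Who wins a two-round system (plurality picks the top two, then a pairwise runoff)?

Red

Round 1 first-place votes: Orange 0, Blue 19, Pink 0, Red 11, Yellow 0, Teal 9. Blue and Red advance.
Runoff: Blue is ranked above Red on 19 ballots, Red above Blue on 20.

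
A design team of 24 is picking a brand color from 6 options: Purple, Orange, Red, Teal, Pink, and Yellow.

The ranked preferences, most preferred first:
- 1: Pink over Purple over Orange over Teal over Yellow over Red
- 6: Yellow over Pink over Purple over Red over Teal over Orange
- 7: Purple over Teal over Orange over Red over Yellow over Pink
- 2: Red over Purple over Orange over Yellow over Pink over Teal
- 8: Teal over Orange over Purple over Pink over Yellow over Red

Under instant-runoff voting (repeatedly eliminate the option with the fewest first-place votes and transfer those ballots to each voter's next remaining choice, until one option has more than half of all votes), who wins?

Round 1: Purple 7, Orange 0, Red 2, Teal 8, Pink 1, Yellow 6. Orange eliminated.
Round 2: Purple 7, Red 2, Teal 8, Pink 1, Yellow 6. Pink eliminated.
Round 3: Purple 8, Red 2, Teal 8, Yellow 6. Red eliminated.
Round 4: Purple 10, Teal 8, Yellow 6. Yellow eliminated.
Round 5: Purple 16, Teal 8. Purple has a majority (≥13).

Purple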